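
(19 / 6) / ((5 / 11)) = 209 / 30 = 6.97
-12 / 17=-0.71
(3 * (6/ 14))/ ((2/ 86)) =387/ 7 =55.29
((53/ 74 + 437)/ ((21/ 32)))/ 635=172752/ 164465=1.05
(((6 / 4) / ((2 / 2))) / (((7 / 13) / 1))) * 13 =507 / 14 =36.21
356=356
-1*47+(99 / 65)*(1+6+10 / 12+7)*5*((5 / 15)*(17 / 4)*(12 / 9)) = 12977 / 78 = 166.37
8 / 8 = 1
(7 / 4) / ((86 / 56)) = 49 / 43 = 1.14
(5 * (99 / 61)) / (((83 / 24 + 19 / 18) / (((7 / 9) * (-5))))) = -5544 / 793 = -6.99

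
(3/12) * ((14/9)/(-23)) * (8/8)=-0.02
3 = 3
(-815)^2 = 664225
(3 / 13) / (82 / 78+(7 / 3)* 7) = 3 / 226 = 0.01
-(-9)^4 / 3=-2187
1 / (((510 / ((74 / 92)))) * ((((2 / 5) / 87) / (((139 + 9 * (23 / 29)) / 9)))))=78403 / 14076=5.57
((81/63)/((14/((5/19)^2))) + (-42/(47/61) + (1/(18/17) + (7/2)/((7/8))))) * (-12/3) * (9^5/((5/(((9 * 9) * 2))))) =1576589158203768/4156915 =379269039.23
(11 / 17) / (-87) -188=-278063 / 1479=-188.01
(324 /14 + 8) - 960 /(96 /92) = -6222 /7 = -888.86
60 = 60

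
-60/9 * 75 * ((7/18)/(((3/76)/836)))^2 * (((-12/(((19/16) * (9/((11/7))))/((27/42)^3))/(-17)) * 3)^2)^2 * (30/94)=-1349397437965917880320000/2662355855568802463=-506843.38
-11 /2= -5.50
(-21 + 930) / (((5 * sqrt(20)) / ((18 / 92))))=8181 * sqrt(5) / 2300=7.95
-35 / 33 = -1.06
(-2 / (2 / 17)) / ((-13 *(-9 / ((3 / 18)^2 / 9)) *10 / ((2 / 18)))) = -17 / 3411720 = -0.00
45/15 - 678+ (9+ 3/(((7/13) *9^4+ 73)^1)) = -31219377/46876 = -666.00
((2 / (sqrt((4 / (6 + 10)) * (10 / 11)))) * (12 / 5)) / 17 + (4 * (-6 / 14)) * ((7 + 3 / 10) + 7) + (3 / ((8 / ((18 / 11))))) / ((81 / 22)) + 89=24 * sqrt(110) / 425 + 13577 / 210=65.24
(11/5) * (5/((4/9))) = 99/4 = 24.75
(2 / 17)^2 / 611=4 / 176579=0.00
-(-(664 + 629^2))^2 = -157057653025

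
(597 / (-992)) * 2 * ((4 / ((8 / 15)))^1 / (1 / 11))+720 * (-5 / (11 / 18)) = -5990.21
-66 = -66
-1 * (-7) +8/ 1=15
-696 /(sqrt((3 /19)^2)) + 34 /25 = -110166 /25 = -4406.64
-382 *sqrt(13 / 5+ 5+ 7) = -382 *sqrt(365) / 5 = -1459.62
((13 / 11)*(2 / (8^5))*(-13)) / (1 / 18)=-1521 / 90112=-0.02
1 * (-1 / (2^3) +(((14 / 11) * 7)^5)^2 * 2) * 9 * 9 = 105892635770525145582423 / 207499396808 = 510327439016.64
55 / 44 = 5 / 4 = 1.25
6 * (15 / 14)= 45 / 7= 6.43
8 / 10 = 4 / 5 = 0.80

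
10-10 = 0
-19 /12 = -1.58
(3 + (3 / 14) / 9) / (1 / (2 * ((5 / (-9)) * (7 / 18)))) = -635 / 486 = -1.31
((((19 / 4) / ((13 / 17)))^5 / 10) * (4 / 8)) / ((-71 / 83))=-291803639320969 / 539889725440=-540.49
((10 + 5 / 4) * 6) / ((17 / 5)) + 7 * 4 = 1627 / 34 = 47.85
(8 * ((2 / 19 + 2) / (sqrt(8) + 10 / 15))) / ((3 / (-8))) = 1280 / 323 -3840 * sqrt(2) / 323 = -12.85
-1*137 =-137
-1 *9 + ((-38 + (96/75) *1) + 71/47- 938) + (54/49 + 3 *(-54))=-65814404/57575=-1143.11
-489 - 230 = -719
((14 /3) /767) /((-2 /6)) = -0.02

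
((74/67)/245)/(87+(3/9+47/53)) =11766/230253205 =0.00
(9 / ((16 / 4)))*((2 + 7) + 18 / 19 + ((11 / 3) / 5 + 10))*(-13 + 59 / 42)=-205027 / 380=-539.54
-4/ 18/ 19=-2/ 171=-0.01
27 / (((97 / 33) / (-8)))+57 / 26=-179799 / 2522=-71.29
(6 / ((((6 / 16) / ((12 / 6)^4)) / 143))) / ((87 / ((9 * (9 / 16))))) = 61776 / 29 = 2130.21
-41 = -41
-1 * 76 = -76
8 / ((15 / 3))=1.60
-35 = -35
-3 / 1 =-3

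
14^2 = 196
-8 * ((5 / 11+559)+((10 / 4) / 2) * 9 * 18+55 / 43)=-2888076 / 473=-6105.87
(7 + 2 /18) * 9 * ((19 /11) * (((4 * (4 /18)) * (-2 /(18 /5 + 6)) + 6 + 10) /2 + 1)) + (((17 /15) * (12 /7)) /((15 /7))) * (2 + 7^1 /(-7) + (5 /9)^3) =592845992 /601425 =985.74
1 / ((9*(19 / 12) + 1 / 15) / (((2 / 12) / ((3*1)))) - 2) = 10 / 2557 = 0.00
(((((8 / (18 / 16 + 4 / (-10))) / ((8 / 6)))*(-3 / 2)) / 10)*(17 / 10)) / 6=-51 / 145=-0.35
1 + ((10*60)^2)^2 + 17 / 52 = 6739200000069 / 52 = 129600000001.33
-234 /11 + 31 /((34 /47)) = 8071 /374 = 21.58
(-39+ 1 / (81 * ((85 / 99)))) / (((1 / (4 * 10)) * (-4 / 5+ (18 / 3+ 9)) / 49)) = -5381.11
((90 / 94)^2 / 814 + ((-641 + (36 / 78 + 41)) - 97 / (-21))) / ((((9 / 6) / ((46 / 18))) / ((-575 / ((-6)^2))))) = 3862208966941925 / 238571761428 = 16188.88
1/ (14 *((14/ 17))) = 17/ 196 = 0.09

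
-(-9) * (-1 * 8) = -72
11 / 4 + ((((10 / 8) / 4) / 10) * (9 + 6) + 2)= 167 / 32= 5.22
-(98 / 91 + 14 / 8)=-147 / 52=-2.83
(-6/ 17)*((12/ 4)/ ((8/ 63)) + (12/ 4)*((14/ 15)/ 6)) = -2891/ 340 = -8.50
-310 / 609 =-0.51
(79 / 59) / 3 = 79 / 177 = 0.45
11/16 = 0.69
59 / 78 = 0.76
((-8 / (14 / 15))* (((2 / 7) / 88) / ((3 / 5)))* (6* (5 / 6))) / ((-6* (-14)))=-125 / 45276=-0.00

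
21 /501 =7 /167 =0.04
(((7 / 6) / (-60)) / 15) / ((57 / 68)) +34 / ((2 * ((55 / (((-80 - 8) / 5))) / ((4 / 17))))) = -19723 / 15390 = -1.28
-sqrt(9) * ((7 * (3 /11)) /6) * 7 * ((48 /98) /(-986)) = 18 /5423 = 0.00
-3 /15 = -1 /5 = -0.20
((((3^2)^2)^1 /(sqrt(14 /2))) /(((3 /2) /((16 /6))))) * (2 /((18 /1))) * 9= 144 * sqrt(7) /7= 54.43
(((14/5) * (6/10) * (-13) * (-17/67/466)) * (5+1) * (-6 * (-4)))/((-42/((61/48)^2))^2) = 3059930861/1208516198400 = 0.00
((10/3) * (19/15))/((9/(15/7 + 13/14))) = 817/567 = 1.44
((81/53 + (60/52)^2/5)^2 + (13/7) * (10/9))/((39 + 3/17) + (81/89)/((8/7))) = 323263335829232/2445453385799697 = 0.13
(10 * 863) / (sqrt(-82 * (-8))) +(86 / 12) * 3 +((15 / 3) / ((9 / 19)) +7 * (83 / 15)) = 407.73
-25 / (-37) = 25 / 37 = 0.68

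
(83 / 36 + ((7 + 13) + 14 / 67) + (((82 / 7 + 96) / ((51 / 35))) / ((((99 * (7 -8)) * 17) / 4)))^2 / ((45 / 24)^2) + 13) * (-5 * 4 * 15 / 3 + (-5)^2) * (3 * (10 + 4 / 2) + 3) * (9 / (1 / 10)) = -1025775785805129125 / 109690969014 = -9351506.28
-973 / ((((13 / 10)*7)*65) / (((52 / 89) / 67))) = -1112 / 77519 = -0.01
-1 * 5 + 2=-3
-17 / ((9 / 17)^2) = -4913 / 81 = -60.65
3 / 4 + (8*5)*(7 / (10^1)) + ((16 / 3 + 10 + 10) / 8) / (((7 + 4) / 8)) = 4099 / 132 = 31.05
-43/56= -0.77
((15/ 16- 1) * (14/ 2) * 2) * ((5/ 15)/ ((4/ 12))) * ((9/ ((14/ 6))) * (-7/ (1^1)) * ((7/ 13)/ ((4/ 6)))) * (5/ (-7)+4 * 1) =13041/ 208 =62.70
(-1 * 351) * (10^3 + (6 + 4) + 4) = -355914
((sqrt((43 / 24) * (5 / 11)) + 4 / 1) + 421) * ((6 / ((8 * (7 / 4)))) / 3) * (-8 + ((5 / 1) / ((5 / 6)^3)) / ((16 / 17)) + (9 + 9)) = 137 * sqrt(14190) / 6600 + 2329 / 2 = 1166.97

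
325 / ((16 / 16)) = 325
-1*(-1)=1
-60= -60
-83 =-83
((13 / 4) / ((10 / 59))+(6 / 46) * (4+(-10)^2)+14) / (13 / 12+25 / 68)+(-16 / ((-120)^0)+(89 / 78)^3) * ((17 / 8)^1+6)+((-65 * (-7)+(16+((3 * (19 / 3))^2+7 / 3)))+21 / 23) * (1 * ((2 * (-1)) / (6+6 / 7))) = -409224951113 / 1242596160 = -329.33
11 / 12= 0.92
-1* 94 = -94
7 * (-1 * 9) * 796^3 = -31774575168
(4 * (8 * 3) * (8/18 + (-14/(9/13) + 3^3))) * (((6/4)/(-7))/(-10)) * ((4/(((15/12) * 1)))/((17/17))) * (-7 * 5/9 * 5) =-8320/9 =-924.44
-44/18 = -22/9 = -2.44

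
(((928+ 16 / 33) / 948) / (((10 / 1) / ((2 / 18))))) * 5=3830 / 70389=0.05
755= 755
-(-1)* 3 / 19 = 3 / 19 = 0.16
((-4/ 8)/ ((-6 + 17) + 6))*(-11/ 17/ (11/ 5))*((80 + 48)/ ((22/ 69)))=3.47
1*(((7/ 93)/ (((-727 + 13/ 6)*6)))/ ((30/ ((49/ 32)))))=-343/ 388278720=-0.00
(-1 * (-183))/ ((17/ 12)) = 2196/ 17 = 129.18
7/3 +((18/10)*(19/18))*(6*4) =719/15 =47.93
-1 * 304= -304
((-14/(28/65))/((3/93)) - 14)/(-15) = 68.10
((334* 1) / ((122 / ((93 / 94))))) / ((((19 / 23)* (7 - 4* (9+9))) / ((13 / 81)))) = -119071 / 14707710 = -0.01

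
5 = 5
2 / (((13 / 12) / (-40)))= -960 / 13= -73.85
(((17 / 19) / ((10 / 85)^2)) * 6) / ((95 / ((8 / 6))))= 9826 / 1805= 5.44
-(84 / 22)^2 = -1764 / 121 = -14.58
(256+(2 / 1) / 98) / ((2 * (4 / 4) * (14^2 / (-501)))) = -6285045 / 19208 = -327.21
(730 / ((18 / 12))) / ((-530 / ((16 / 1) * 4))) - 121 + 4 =-175.77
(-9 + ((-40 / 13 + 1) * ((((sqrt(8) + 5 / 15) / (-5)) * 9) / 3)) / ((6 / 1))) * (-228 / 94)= 66177 / 3055 - 3078 * sqrt(2) / 3055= 20.24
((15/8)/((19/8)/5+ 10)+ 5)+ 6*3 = 9712/419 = 23.18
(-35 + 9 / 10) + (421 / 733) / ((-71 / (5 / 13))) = -230727669 / 6765590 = -34.10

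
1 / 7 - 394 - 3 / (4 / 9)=-11217 / 28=-400.61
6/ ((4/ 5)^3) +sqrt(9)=471/ 32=14.72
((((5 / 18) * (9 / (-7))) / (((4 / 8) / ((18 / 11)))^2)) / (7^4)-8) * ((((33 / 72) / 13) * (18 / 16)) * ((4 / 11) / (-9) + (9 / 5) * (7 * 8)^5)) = -124764176214763574 / 396561165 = -314615215.07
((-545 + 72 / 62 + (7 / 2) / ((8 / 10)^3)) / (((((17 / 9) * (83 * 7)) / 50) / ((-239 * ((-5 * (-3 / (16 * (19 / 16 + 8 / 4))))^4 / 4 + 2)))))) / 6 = 25544598108962175 / 13093398746624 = 1950.95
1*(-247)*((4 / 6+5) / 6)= -4199 / 18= -233.28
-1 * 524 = -524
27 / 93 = 9 / 31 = 0.29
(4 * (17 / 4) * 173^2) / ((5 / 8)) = 4070344 / 5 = 814068.80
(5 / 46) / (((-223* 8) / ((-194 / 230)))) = 97 / 1887472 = 0.00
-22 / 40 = -11 / 20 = -0.55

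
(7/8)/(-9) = -0.10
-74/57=-1.30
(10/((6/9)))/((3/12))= 60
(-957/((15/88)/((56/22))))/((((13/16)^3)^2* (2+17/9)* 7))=-1824.76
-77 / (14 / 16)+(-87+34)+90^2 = 7959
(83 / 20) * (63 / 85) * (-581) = -1787.09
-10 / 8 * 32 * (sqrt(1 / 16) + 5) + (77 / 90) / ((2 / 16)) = -9142 / 45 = -203.16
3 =3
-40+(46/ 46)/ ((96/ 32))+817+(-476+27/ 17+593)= 895.92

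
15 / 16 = 0.94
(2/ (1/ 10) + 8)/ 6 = 14/ 3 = 4.67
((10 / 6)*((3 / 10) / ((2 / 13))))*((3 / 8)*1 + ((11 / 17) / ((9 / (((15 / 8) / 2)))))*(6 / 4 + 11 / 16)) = 88673 / 52224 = 1.70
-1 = -1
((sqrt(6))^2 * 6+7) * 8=344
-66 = -66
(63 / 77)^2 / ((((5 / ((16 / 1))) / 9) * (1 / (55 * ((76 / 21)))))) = 295488 / 77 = 3837.51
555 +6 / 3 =557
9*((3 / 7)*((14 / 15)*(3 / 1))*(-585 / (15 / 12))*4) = -101088 / 5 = -20217.60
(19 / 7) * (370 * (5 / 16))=17575 / 56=313.84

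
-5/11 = -0.45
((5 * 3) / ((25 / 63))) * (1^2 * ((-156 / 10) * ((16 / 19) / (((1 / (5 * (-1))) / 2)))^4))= -386452684800 / 130321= -2965390.73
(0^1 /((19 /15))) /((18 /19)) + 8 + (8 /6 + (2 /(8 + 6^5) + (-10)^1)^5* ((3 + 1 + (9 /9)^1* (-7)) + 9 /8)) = 4018301303638505300664923 /21432626696751341568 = 187485.25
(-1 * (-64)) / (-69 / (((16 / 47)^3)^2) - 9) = -1073741824 / 743916852645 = -0.00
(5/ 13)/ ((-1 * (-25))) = 1/ 65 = 0.02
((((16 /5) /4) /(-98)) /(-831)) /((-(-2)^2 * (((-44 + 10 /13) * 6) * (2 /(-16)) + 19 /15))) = -13 /178335647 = -0.00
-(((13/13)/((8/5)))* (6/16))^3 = -3375/262144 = -0.01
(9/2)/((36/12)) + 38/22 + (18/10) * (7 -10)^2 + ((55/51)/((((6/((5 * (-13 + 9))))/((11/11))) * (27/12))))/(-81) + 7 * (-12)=-792005311/12269070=-64.55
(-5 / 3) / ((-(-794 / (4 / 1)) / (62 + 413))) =-4750 / 1191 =-3.99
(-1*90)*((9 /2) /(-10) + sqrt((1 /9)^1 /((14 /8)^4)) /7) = 26823 /686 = 39.10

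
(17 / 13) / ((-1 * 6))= -17 / 78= -0.22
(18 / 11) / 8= 9 / 44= 0.20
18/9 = 2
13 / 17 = 0.76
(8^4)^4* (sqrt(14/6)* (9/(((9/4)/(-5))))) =-5629499534213120* sqrt(21)/3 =-8599202580083422.00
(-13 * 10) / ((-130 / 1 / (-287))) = -287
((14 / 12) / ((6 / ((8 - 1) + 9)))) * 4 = 112 / 9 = 12.44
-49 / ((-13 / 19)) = 931 / 13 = 71.62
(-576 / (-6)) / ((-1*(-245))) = 96 / 245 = 0.39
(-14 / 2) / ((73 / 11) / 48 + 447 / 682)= -8.82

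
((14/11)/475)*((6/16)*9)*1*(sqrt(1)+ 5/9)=147/10450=0.01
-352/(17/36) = -12672/17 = -745.41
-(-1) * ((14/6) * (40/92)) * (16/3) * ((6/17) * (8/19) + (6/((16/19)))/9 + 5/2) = 3733660/200583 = 18.61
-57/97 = -0.59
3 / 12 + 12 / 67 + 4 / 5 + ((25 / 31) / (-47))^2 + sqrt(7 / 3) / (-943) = 3497169803 / 2844617660 - sqrt(21) / 2829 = 1.23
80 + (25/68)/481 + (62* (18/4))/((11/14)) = 156540763/359788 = 435.09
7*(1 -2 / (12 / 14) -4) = -112 / 3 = -37.33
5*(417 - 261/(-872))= 1819425/872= 2086.50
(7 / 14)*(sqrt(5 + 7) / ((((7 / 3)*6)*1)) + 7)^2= sqrt(3) + 1202 / 49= 26.26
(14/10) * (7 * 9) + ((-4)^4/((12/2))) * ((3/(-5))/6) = 1259/15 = 83.93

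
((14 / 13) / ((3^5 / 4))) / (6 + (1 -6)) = 56 / 3159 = 0.02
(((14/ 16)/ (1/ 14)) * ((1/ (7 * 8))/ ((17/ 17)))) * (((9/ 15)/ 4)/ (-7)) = -0.00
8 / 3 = 2.67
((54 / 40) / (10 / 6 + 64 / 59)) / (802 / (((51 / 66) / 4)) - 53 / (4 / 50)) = 81243 / 577713490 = 0.00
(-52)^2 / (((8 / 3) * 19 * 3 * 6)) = 169 / 57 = 2.96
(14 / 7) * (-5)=-10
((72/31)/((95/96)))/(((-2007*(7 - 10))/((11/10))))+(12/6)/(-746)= -2758491/1224810775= -0.00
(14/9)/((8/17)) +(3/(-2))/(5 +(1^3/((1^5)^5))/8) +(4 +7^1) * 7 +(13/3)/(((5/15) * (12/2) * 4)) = 237797/2952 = 80.55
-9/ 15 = -3/ 5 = -0.60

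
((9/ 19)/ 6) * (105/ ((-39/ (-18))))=945/ 247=3.83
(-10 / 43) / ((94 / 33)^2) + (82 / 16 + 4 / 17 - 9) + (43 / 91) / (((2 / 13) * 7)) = -3.23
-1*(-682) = 682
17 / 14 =1.21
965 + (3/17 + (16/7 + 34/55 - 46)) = 6035016/6545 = 922.08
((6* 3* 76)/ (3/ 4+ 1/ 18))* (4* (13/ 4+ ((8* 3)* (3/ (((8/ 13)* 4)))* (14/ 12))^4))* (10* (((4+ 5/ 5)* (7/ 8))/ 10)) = 40301418274.02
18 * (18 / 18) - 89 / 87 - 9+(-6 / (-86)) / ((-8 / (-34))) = 123805 / 14964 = 8.27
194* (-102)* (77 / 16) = -380919 / 4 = -95229.75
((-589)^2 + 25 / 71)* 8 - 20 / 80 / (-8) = 6305642567 / 2272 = 2775370.85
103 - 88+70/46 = 380/23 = 16.52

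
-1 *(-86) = 86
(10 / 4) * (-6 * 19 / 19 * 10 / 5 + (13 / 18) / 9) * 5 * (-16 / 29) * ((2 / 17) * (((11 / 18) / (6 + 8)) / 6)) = 531025 / 7547337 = 0.07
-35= -35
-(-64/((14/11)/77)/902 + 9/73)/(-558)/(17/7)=-87353/28391598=-0.00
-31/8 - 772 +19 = -6055/8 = -756.88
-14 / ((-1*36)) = 0.39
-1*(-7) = 7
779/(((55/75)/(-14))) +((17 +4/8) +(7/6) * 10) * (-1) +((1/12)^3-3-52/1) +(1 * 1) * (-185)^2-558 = 355658987/19008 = 18711.02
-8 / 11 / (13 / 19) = -152 / 143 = -1.06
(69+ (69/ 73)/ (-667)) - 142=-154544/ 2117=-73.00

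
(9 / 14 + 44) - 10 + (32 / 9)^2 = 53621 / 1134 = 47.28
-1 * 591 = -591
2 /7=0.29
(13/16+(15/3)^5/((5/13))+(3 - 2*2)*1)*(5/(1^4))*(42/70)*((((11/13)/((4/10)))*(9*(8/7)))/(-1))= -27577935/52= -530344.90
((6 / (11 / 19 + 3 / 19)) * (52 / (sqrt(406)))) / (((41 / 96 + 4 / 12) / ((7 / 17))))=142272 * sqrt(406) / 251923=11.38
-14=-14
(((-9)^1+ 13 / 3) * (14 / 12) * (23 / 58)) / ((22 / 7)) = -7889 / 11484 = -0.69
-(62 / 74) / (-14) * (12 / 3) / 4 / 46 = 31 / 23828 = 0.00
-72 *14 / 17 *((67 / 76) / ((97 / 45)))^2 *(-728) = 416914079400 / 57743033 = 7220.16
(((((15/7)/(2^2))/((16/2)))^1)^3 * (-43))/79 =-145125/887914496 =-0.00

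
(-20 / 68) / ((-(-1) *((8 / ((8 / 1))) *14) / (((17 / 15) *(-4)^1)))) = 2 / 21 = 0.10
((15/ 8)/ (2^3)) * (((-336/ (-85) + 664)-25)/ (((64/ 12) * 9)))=54651/ 17408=3.14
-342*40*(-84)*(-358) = -411384960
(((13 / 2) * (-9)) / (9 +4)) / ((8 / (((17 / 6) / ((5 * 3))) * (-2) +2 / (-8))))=113 / 320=0.35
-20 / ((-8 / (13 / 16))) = 65 / 32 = 2.03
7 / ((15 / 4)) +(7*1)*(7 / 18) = 413 / 90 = 4.59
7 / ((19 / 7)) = 49 / 19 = 2.58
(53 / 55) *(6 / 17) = 318 / 935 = 0.34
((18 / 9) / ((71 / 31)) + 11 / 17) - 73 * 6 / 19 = -493801 / 22933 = -21.53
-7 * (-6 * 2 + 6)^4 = -9072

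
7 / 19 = 0.37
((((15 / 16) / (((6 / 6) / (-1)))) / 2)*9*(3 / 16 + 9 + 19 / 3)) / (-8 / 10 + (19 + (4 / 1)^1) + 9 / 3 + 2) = -167625 / 69632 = -2.41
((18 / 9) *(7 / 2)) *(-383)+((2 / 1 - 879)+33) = -3525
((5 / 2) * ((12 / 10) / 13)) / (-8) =-3 / 104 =-0.03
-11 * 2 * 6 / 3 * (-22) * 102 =98736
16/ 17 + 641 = 10913/ 17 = 641.94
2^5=32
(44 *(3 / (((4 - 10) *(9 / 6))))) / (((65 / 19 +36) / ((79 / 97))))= -66044 / 217959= -0.30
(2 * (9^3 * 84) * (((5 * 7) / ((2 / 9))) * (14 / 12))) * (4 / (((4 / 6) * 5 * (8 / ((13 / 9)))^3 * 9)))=2260713 / 128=17661.82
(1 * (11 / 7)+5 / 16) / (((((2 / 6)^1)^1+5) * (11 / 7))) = 633 / 2816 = 0.22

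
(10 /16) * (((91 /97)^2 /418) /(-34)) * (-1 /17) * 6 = 124215 /9093008144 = 0.00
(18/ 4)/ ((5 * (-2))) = -0.45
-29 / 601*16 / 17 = -464 / 10217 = -0.05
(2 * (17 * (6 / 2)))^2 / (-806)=-12.91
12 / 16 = 3 / 4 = 0.75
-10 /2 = -5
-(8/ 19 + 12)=-236/ 19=-12.42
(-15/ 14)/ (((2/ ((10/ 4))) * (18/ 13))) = -325/ 336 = -0.97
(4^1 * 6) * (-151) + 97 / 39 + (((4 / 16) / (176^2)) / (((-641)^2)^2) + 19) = -2938918800508528166873 / 815796902588169216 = -3602.51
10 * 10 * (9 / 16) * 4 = 225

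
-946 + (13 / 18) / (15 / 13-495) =-109319929 / 115560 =-946.00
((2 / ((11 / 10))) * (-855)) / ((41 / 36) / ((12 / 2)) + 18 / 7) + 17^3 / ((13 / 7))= 49731563 / 23881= 2082.47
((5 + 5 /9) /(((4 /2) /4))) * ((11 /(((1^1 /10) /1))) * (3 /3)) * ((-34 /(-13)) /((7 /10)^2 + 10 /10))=37400000 /17433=2145.36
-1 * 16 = -16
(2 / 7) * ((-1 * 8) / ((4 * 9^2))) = -0.01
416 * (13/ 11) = 5408/ 11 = 491.64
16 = 16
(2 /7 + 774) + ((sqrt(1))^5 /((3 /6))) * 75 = 6470 /7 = 924.29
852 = 852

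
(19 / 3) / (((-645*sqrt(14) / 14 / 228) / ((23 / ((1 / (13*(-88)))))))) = 37994528*sqrt(14) / 645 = 220406.99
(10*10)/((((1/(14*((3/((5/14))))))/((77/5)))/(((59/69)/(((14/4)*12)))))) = 254408/69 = 3687.07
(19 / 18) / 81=19 / 1458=0.01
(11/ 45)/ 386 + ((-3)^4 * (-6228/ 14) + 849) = -35184.43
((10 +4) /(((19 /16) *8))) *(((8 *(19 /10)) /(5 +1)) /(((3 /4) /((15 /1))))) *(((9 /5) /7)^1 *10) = 192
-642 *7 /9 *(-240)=119840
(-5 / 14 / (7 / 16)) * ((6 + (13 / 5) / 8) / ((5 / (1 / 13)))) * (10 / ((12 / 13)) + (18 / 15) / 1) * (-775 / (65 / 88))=124578212 / 124215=1002.92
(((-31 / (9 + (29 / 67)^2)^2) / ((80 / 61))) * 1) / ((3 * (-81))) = 38105769811 / 33065545844160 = 0.00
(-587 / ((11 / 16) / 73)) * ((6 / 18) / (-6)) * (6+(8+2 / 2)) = 1714040 / 33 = 51940.61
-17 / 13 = -1.31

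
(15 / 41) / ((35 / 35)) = 15 / 41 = 0.37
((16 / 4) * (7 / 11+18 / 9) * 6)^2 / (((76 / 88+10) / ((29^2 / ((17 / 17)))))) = 814787712 / 2629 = 309923.06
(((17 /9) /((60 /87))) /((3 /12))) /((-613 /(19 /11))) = -9367 /303435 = -0.03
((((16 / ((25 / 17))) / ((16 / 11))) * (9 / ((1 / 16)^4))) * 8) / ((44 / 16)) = 320864256 / 25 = 12834570.24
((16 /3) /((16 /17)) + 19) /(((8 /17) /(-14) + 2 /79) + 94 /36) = 4174044 /440443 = 9.48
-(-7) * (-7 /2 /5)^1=-49 /10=-4.90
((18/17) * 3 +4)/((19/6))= 732/323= 2.27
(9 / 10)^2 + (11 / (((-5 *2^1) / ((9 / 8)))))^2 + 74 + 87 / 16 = 104677 / 1280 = 81.78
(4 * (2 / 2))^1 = 4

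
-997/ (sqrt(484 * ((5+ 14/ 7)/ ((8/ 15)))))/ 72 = -997 * sqrt(210)/ 83160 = -0.17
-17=-17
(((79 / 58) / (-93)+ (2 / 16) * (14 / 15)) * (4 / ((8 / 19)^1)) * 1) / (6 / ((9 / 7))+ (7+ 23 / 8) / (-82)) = 8573674 / 40216765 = 0.21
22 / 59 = 0.37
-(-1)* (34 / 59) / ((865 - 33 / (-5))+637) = 170 / 445037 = 0.00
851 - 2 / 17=14465 / 17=850.88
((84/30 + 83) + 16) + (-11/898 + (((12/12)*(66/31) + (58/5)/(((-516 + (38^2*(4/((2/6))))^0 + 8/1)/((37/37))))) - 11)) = 1311092101/14113866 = 92.89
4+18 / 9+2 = 8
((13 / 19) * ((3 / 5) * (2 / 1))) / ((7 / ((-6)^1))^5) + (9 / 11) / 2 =1026369 / 35126630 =0.03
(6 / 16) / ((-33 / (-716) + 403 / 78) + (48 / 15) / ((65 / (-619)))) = -523575 / 35269534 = -0.01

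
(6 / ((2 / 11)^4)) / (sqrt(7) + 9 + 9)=395307 / 1268- 43923 * sqrt(7) / 2536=265.93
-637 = -637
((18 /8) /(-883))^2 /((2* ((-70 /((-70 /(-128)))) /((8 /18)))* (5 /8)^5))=-288 /2436528125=-0.00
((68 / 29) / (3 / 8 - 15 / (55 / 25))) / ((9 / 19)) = -113696 / 147987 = -0.77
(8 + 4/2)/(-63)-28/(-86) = 452/2709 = 0.17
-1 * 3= -3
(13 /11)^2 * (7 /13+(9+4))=208 /11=18.91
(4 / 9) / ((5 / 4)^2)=64 / 225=0.28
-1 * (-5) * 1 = 5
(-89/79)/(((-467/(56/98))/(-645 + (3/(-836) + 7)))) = -47470019/53974459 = -0.88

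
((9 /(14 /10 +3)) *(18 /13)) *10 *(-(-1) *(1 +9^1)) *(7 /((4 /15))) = 1063125 /143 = 7434.44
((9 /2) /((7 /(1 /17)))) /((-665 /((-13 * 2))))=117 /79135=0.00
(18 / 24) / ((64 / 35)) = 105 / 256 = 0.41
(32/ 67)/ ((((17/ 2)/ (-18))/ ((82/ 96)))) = -984/ 1139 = -0.86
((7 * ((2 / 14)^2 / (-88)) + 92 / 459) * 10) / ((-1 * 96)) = -281065 / 13571712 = -0.02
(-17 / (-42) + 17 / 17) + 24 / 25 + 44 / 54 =30047 / 9450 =3.18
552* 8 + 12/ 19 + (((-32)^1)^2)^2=20006860/ 19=1052992.63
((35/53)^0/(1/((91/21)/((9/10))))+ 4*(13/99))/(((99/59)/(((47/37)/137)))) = 4397978/149043807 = 0.03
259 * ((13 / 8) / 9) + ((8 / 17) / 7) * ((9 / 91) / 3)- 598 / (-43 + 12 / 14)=14020350413 / 230007960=60.96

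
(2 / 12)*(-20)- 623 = -1879 / 3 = -626.33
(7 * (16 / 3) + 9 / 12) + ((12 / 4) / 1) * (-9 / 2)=24.58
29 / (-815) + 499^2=202935786 / 815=249000.96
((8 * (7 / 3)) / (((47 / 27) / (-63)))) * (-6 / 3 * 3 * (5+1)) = 24320.68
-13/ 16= -0.81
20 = 20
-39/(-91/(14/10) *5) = 0.12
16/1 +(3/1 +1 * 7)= 26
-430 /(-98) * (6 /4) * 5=32.91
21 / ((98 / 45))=135 / 14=9.64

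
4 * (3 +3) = 24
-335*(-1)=335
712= 712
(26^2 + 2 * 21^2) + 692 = 2250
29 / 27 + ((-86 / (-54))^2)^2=3989608 / 531441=7.51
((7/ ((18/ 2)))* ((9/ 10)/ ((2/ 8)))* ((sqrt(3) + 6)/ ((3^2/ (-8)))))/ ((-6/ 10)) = 112* sqrt(3)/ 27 + 224/ 9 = 32.07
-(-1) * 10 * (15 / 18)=25 / 3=8.33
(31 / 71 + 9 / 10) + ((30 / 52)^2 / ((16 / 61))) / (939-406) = 2740330711 / 2046549440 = 1.34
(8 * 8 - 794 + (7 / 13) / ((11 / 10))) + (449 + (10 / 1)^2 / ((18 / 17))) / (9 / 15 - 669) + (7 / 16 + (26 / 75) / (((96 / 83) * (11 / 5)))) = -1426711951 / 1955070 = -729.75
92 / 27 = 3.41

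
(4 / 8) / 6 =0.08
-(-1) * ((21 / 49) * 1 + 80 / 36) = 2.65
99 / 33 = 3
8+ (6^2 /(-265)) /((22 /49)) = 22438 /2915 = 7.70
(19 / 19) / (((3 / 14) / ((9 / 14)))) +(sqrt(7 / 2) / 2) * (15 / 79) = 15 * sqrt(14) / 316 +3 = 3.18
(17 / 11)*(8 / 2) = 68 / 11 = 6.18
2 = 2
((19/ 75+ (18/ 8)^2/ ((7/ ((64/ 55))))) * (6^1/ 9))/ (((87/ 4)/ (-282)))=-4754896/ 502425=-9.46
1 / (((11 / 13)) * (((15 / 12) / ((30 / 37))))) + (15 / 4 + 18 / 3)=17121 / 1628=10.52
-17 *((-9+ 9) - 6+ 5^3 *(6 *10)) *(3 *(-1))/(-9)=-42466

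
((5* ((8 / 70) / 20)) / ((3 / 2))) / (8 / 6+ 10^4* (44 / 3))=1 / 7700070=0.00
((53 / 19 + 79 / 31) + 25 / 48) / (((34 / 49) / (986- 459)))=8116213 / 1824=4449.68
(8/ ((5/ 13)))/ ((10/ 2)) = 104/ 25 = 4.16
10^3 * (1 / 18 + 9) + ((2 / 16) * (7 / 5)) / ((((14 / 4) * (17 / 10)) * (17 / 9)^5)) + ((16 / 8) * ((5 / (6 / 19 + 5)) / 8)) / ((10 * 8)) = 12716063395445611 / 1404227214144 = 9055.56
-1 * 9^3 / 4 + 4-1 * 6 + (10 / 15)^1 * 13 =-2107 / 12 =-175.58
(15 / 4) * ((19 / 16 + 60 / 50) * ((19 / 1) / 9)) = 3629 / 192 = 18.90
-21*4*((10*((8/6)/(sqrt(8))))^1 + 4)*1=-731.98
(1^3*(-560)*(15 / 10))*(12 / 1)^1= -10080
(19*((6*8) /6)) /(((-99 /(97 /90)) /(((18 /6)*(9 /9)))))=-7372 /1485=-4.96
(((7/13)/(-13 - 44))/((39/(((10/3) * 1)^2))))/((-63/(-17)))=-1700/2340819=-0.00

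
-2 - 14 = -16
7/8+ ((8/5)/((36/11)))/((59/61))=29321/21240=1.38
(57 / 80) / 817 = 3 / 3440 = 0.00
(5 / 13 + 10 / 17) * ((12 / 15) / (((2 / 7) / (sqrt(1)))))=2.72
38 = 38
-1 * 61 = -61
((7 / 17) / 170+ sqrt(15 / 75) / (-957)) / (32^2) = 7 / 2959360 - sqrt(5) / 4899840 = 0.00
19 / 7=2.71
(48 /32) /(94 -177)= -3 /166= -0.02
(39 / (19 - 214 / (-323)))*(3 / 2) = 12597 / 4234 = 2.98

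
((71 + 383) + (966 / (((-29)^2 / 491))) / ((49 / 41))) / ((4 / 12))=16352328 / 5887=2777.70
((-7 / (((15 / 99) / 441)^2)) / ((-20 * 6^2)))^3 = 4469734919671572786994143 / 8000000000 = 558716864958946.60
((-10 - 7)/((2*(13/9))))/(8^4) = -153/106496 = -0.00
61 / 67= 0.91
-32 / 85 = -0.38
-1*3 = -3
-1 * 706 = -706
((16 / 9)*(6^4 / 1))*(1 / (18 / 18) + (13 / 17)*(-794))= -23742720 / 17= -1396630.59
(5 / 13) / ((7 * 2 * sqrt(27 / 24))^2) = 10 / 5733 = 0.00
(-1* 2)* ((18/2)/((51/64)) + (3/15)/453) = -22.59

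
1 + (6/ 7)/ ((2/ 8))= 31/ 7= 4.43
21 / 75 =7 / 25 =0.28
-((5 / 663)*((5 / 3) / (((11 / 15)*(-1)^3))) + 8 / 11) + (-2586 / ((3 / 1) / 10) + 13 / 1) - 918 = -69471004 / 7293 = -9525.71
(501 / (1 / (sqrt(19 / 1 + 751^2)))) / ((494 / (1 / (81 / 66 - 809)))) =-11022 * sqrt(141005) / 4389437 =-0.94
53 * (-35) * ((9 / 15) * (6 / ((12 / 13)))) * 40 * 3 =-868140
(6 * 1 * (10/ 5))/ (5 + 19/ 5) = 15/ 11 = 1.36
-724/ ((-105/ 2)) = 1448/ 105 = 13.79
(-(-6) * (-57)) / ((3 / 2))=-228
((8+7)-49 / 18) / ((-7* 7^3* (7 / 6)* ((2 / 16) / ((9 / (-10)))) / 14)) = 5304 / 12005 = 0.44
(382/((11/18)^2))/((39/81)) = 3341736/1573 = 2124.43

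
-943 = -943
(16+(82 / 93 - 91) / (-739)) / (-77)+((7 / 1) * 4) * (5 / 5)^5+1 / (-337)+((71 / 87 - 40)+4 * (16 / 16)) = -127507701355 / 17239503589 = -7.40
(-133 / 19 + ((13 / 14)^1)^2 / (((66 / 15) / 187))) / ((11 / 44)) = 11621 / 98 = 118.58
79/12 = 6.58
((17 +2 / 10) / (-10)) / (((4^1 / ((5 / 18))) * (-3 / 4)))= 43 / 270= 0.16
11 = 11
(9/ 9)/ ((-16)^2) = 1/ 256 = 0.00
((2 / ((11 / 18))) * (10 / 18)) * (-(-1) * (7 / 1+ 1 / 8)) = 285 / 22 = 12.95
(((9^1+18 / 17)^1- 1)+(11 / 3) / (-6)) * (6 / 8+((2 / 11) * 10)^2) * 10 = 2306525 / 6732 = 342.62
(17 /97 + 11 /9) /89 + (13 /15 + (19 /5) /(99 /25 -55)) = 400490137 /495706860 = 0.81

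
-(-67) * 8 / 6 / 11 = 268 / 33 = 8.12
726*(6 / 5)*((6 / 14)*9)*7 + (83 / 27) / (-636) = 2019632849 / 85860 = 23522.40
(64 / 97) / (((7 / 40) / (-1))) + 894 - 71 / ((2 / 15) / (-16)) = 6389546 / 679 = 9410.23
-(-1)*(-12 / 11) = -12 / 11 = -1.09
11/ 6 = 1.83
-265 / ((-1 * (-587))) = -265 / 587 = -0.45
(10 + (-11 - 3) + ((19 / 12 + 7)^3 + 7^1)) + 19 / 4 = 1106119 / 1728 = 640.12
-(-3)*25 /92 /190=15 /3496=0.00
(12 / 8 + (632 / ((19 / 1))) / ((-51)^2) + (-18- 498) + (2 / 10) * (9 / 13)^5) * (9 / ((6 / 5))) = -94397055649393 / 24465238356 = -3858.42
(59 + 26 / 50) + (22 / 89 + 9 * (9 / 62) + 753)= 112301459 / 137950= 814.07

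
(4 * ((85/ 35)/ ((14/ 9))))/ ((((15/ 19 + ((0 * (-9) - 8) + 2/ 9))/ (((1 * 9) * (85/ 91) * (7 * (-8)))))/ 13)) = 64047024/ 11711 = 5468.96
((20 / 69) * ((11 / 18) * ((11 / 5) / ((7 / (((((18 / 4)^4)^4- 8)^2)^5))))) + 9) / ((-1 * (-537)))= 8250662823965506302504023643999184264309370966207675930877895359159567862181663277656962441722632325648142717989133854696440823898286890016563571291761279 / 243688590756098756226905103479863956272900708317003776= 33857403000961046245145460000000000000000000000000000000000000000000000000000000000000000000000000000.00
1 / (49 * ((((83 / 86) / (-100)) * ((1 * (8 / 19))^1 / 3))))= -61275 / 4067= -15.07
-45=-45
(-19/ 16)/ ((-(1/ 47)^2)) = 2623.19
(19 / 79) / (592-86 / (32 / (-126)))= 0.00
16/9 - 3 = -11/9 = -1.22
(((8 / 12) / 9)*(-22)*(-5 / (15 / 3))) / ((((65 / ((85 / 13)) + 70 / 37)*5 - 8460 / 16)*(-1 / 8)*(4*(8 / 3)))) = 27676 / 10633275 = 0.00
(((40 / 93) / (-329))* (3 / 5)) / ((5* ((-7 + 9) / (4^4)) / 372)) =-12288 / 1645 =-7.47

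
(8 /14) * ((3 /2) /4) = 3 /14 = 0.21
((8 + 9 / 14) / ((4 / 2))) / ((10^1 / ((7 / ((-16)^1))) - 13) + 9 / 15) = -605 / 4936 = -0.12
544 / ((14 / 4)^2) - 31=657 / 49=13.41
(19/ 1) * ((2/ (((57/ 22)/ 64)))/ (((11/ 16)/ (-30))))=-40960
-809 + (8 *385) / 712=-71616 / 89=-804.67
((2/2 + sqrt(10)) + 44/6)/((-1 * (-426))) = sqrt(10)/426 + 25/1278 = 0.03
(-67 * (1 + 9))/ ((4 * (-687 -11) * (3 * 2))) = 335/ 8376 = 0.04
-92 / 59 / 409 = -92 / 24131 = -0.00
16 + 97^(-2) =150545 / 9409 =16.00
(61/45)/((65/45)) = 61/65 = 0.94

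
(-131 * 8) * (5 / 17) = -5240 / 17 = -308.24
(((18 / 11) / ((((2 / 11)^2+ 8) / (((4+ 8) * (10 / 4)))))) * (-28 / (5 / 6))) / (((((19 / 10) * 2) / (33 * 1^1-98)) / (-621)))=-41441400 / 19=-2181126.32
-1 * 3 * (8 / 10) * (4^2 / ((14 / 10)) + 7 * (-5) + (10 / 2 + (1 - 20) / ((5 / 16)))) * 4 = 761.97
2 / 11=0.18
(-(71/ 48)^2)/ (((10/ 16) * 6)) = -5041/ 8640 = -0.58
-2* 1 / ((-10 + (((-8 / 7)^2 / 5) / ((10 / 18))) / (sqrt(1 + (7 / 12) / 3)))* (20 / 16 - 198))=-1290537500 / 1267216296217 - 8467200* sqrt(43) / 1267216296217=-0.00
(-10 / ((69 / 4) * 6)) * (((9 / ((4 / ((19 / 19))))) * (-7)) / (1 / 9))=315 / 23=13.70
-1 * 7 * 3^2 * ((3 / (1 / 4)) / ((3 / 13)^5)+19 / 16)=-166350037 / 144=-1155208.59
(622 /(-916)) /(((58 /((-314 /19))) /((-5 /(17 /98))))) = -11962615 /2145043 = -5.58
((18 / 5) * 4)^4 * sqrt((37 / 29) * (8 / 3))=17915904 * sqrt(6438) / 18125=79311.51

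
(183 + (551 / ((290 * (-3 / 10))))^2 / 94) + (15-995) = -673901 / 846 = -796.57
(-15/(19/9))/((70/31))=-837/266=-3.15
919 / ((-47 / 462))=-424578 / 47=-9033.57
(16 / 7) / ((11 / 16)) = 256 / 77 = 3.32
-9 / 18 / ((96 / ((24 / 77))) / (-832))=104 / 77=1.35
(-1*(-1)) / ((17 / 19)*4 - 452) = -19 / 8520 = -0.00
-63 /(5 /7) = -441 /5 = -88.20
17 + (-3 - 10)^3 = -2180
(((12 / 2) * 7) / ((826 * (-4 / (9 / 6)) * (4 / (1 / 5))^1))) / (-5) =0.00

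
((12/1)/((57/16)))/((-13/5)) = -320/247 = -1.30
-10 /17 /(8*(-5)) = 1 /68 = 0.01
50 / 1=50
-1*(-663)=663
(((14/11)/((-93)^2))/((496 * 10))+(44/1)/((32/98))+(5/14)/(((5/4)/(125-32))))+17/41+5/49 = 76713355675643/474012942480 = 161.84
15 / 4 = 3.75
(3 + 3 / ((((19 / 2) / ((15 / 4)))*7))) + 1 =1109 / 266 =4.17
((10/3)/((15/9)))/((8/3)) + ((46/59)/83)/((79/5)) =0.75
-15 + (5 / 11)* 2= -155 / 11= -14.09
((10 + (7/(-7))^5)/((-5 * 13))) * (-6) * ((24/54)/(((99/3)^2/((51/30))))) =0.00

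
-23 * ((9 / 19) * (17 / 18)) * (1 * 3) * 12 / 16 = -3519 / 152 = -23.15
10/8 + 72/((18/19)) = 309/4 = 77.25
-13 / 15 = -0.87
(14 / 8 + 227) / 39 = 305 / 52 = 5.87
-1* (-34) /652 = 17 /326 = 0.05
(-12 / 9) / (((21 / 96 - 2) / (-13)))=-1664 / 171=-9.73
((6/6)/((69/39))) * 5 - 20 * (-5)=2365/23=102.83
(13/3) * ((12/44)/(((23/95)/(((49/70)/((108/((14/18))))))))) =12103/491832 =0.02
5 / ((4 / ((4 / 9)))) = 5 / 9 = 0.56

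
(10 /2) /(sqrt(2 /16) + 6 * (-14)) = -3360 /56447 - 10 * sqrt(2) /56447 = -0.06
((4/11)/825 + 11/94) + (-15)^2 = 225.12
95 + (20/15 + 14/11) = 3221/33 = 97.61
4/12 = 1/3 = 0.33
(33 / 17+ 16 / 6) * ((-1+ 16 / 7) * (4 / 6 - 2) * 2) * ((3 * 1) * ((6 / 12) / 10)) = -282 / 119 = -2.37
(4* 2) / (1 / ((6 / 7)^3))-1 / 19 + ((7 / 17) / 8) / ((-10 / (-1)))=44230659 / 8863120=4.99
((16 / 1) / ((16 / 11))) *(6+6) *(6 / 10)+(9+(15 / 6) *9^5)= 1477107 / 10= 147710.70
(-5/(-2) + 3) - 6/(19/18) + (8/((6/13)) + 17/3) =867/38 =22.82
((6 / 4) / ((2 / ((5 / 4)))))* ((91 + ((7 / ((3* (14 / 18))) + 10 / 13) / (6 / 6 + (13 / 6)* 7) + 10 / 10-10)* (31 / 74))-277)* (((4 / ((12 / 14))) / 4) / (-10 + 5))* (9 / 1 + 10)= 2353981497 / 2986048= 788.33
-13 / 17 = -0.76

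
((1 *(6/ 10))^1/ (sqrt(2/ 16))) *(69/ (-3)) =-138 *sqrt(2)/ 5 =-39.03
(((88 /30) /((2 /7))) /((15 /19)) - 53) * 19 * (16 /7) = -2735696 /1575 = -1736.95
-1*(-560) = 560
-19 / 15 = -1.27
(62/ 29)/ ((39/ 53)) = 3286/ 1131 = 2.91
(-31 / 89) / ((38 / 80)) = -1240 / 1691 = -0.73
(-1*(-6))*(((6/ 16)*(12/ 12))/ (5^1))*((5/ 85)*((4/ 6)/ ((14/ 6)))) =9/ 1190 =0.01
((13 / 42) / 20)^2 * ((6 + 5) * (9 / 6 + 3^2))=1859 / 67200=0.03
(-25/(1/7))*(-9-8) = 2975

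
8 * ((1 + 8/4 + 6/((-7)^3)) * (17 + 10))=220968/343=644.22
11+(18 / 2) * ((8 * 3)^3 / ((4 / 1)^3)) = 1955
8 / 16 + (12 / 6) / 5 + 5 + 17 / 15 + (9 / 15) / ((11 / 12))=2537 / 330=7.69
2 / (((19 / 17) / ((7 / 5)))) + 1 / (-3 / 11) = -331 / 285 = -1.16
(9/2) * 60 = 270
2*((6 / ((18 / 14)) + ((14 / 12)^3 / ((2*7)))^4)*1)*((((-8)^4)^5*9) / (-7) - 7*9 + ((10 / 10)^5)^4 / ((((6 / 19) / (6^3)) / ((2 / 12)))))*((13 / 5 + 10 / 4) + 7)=-9717744952237783724565578926903 / 58047528960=-167410140041175384506.25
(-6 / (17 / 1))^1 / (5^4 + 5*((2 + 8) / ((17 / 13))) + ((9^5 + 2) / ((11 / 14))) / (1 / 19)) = -66 / 267152647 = -0.00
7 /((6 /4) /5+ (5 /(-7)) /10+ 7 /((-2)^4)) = 3920 /373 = 10.51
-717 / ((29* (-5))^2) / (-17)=717 / 357425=0.00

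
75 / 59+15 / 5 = 252 / 59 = 4.27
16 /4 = 4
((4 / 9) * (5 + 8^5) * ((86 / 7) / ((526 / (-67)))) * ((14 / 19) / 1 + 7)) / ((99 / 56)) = -148049012384 / 1484109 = -99756.16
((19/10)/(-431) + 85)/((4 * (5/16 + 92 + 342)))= 732662/14975095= 0.05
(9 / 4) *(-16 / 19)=-36 / 19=-1.89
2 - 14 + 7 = -5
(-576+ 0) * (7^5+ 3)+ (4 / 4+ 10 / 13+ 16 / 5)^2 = -40908711671 / 4225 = -9682535.31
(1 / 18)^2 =0.00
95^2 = 9025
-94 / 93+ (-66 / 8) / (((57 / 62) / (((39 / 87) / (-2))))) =205093 / 204972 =1.00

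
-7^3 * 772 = -264796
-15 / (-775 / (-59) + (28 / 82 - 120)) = 12095 / 85893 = 0.14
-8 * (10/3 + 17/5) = -808/15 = -53.87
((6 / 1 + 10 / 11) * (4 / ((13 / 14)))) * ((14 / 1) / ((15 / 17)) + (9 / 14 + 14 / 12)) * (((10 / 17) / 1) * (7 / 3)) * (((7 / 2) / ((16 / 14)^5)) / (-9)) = -453772193 / 3150576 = -144.03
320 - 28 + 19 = 311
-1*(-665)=665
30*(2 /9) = 20 /3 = 6.67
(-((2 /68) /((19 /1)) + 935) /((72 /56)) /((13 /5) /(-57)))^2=49657319772025 /195364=254178455.46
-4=-4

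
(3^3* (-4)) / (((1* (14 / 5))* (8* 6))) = -45 / 56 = -0.80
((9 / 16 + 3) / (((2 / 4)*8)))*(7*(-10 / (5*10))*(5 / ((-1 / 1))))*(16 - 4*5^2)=-8379 / 16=-523.69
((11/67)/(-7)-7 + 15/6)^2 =20.46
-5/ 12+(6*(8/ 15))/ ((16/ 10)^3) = 35/ 96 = 0.36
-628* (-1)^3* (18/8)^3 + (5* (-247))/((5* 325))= 2861021/400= 7152.55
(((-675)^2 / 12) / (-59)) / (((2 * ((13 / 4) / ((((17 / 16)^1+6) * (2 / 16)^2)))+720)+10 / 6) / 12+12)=-154456875 / 18492311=-8.35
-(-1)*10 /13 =10 /13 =0.77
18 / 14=9 / 7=1.29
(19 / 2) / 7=19 / 14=1.36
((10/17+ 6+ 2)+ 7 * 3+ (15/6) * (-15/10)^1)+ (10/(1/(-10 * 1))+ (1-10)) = -5655/68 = -83.16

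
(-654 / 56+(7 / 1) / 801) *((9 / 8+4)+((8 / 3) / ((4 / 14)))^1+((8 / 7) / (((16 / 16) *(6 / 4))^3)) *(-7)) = -97625663 / 692064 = -141.06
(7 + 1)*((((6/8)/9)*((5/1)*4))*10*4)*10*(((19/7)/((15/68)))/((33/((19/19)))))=4134400/2079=1988.65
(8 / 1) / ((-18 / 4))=-16 / 9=-1.78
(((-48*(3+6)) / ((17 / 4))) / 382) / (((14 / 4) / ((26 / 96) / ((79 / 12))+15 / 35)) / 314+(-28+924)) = -15659808 / 52732030057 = -0.00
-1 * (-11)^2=-121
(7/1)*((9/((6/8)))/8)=10.50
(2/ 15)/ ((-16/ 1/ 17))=-17/ 120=-0.14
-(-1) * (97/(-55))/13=-97/715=-0.14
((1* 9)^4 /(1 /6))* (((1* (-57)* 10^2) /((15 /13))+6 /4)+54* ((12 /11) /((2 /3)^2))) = -2081103273 /11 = -189191206.64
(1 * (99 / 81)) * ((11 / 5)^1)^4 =161051 / 5625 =28.63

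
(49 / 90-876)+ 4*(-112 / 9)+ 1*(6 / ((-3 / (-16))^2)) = -22637 / 30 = -754.57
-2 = -2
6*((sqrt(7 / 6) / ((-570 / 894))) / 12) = -149*sqrt(42) / 1140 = -0.85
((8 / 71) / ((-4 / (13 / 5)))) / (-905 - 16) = 0.00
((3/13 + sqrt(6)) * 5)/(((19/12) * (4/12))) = 540/247 + 180 * sqrt(6)/19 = 25.39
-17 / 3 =-5.67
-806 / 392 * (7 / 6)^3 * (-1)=3.27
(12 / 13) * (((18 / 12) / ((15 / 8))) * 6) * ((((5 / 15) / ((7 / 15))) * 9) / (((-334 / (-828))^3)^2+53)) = 13050797284904896512 / 24285922774483786507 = 0.54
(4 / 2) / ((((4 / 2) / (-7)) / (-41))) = 287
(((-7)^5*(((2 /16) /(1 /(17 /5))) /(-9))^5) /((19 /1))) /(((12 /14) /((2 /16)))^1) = 167044756193 /5514515251200000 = 0.00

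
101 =101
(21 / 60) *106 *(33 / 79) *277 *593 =2011047423 / 790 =2545629.65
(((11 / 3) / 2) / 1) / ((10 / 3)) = 11 / 20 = 0.55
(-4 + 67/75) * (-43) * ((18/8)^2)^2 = 21911553/6400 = 3423.68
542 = 542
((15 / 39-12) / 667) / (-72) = 151 / 624312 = 0.00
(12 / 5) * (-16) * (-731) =140352 / 5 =28070.40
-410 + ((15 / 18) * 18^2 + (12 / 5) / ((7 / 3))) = -138.97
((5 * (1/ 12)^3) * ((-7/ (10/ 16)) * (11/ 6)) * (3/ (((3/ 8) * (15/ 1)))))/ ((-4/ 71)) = 5467/ 9720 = 0.56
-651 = -651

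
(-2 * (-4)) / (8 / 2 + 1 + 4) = 8 / 9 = 0.89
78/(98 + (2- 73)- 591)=-13/94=-0.14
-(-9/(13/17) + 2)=127/13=9.77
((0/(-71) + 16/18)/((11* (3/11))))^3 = 512/19683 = 0.03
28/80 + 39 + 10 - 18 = 627/20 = 31.35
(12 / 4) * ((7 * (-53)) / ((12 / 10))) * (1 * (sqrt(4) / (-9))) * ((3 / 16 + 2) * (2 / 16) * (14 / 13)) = 454475 / 7488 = 60.69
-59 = -59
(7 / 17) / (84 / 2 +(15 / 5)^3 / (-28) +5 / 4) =49 / 5032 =0.01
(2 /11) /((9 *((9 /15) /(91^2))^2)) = 3428748050 /891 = 3848202.08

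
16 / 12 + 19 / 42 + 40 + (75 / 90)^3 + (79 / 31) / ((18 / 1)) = 42.51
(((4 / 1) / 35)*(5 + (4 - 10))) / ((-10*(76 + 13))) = 2 / 15575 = 0.00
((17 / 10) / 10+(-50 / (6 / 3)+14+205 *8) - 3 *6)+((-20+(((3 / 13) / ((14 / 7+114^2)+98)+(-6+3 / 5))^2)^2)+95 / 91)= 8977227028060257558391558247 / 3675412873866200696320000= 2442.51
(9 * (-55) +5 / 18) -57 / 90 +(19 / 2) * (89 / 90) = -87473 / 180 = -485.96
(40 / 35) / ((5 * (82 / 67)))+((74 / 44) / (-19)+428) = 256786169 / 599830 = 428.10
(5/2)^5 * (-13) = -40625/32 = -1269.53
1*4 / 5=4 / 5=0.80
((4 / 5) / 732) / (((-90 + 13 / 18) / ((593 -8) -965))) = 456 / 98027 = 0.00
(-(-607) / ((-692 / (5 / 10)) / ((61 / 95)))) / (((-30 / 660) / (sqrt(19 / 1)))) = 407297*sqrt(19) / 65740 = 27.01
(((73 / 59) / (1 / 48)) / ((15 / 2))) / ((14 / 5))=1168 / 413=2.83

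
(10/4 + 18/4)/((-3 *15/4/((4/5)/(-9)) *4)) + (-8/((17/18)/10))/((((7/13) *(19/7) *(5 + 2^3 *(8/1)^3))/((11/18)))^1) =4641148/894120525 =0.01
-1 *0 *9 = 0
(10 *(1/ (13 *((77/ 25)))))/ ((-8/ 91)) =-125/ 44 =-2.84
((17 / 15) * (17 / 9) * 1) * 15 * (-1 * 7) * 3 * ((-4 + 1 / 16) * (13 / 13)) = 42483 / 16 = 2655.19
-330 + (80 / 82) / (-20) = -330.05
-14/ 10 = -7/ 5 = -1.40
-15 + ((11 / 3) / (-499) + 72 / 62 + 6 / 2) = -503333 / 46407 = -10.85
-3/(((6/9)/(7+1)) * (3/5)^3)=-500/3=-166.67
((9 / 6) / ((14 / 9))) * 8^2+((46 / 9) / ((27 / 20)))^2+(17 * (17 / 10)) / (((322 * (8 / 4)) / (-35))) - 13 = 4675677529 / 76055112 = 61.48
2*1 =2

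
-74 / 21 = -3.52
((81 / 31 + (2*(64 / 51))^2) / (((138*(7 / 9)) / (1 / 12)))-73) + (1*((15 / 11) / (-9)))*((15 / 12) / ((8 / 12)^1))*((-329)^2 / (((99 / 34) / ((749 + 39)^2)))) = -11772007606181254177 / 1795168584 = -6557605626.07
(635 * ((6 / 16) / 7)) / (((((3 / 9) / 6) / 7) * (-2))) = -17145 / 8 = -2143.12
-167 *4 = -668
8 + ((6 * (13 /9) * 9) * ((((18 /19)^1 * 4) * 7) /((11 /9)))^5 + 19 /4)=599128305633538989411 /1595112880196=375602449.88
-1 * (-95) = 95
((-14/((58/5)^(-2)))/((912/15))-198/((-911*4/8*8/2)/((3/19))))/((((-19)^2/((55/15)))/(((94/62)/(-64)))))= 2771164979/371913636480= 0.01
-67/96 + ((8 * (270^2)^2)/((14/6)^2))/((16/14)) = 4591650239531/672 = 6832812856.44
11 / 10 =1.10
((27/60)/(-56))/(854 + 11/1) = -9/968800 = -0.00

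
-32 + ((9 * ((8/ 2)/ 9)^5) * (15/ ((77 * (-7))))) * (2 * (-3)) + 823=310818661/ 392931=791.03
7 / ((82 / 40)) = 140 / 41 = 3.41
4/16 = 1/4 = 0.25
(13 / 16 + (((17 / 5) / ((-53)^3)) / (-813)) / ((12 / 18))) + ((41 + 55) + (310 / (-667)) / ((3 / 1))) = 624266286751451 / 6458534373360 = 96.66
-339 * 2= -678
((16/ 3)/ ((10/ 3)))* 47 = 376/ 5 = 75.20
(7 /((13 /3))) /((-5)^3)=-21 /1625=-0.01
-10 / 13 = -0.77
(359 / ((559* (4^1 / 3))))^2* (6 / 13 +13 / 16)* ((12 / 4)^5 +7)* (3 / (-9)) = -24.63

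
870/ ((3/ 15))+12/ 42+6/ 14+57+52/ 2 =31036/ 7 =4433.71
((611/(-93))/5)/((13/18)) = -282/155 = -1.82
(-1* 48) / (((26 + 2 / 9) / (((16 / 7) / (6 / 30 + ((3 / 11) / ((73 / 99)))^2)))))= -23021280 / 1853131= -12.42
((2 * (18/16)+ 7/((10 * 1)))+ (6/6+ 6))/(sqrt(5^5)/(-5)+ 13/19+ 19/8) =-1149424 * sqrt(5)/2671775 - 703266/2671775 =-1.23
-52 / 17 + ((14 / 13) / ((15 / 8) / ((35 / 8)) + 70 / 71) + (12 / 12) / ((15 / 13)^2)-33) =-1207625878 / 34956675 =-34.55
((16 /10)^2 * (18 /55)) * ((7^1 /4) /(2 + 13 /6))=12096 /34375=0.35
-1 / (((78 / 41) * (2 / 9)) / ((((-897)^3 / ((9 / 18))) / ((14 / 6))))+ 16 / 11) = -225347647239 / 327778395830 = -0.69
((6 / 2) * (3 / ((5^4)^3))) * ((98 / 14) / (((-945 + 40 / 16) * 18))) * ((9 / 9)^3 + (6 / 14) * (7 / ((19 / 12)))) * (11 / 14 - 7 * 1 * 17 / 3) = 17963 / 10492675781250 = 0.00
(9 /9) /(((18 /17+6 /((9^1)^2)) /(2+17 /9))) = 357 /104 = 3.43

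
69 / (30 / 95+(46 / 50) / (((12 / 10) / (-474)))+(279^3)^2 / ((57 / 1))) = 0.00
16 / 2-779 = -771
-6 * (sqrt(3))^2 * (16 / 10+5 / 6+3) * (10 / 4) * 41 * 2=-20049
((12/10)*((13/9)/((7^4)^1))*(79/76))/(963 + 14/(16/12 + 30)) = 48269/61971586740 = 0.00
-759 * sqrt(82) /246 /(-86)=253 * sqrt(82) /7052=0.32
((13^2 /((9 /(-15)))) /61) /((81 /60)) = -16900 /4941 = -3.42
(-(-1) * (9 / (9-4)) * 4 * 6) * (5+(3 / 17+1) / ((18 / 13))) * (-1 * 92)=-395232 / 17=-23248.94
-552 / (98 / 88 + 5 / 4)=-3036 / 13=-233.54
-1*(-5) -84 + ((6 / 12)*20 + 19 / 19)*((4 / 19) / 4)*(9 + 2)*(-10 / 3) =-5713 / 57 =-100.23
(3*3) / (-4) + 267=1059 / 4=264.75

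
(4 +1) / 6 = 5 / 6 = 0.83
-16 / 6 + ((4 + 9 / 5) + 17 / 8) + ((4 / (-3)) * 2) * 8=-643 / 40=-16.08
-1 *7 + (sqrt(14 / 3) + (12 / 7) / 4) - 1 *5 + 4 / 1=-53 / 7 + sqrt(42) / 3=-5.41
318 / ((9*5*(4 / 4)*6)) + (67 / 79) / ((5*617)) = 2583982 / 2193435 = 1.18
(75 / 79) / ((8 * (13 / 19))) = 1425 / 8216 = 0.17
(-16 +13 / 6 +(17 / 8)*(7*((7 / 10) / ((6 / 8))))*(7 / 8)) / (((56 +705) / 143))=-115687 / 365280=-0.32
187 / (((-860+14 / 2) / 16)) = -3.51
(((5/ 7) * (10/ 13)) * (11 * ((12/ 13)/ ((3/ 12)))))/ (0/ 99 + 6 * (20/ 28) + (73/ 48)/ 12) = 15206400/ 3006679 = 5.06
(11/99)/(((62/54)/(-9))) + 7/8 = 1/248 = 0.00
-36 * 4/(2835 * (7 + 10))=-16/5355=-0.00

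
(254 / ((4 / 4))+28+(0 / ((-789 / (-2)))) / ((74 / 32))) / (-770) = -141 / 385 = -0.37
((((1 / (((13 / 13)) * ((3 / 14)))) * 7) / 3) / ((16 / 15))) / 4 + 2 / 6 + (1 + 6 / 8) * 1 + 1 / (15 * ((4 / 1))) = 4.65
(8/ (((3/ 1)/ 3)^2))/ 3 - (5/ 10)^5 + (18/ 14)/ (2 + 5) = 2.82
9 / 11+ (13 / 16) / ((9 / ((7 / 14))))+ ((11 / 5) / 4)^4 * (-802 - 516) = -948355981 / 7920000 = -119.74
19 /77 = 0.25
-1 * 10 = -10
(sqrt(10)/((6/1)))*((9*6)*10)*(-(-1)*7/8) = 315*sqrt(10)/4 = 249.03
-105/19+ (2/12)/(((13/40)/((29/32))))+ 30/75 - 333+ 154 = -5443729/29640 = -183.66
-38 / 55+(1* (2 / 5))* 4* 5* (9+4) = 5682 / 55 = 103.31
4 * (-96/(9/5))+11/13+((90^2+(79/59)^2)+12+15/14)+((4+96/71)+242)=1099760696987/134944446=8149.73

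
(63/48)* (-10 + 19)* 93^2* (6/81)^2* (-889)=-5980303/12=-498358.58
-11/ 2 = -5.50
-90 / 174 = -15 / 29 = -0.52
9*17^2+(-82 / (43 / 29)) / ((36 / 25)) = 1983449 / 774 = 2562.60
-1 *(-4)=4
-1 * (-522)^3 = 142236648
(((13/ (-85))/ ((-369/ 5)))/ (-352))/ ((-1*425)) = 13/ 938440800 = 0.00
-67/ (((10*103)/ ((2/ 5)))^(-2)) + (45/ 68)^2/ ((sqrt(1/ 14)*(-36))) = -444251875 - 225*sqrt(14)/ 18496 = -444251875.05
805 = 805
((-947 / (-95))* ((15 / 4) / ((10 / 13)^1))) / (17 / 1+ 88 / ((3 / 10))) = 110799 / 707560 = 0.16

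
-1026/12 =-171/2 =-85.50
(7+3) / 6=5 / 3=1.67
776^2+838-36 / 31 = 18693398 / 31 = 603012.84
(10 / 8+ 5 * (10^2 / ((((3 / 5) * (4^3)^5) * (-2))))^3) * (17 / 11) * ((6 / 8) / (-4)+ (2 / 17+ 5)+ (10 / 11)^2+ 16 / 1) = 3739629426822060758356015130098835 / 88975702383597421878099654475776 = 42.03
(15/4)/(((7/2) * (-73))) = -15/1022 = -0.01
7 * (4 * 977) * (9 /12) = 20517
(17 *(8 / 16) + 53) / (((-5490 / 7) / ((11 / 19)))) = -3157 / 69540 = -0.05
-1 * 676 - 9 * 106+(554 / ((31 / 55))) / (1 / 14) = 376050 / 31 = 12130.65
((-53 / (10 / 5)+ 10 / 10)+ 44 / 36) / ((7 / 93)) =-322.55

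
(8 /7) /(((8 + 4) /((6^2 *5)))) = 120 /7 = 17.14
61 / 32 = 1.91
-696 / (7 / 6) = -4176 / 7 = -596.57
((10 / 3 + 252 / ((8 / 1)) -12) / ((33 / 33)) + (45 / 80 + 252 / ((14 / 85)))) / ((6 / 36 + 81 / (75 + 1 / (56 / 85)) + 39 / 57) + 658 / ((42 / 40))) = 6070546645 / 2456425192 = 2.47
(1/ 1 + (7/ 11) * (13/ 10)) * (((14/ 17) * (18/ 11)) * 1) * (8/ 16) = 1.23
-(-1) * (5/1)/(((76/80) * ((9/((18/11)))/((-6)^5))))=-1555200/209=-7441.15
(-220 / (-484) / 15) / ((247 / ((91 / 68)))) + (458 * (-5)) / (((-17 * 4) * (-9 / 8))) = -225227 / 7524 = -29.93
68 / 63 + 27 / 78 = 2335 / 1638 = 1.43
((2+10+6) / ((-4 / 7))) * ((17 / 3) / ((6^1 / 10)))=-595 / 2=-297.50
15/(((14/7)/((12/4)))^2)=135/4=33.75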